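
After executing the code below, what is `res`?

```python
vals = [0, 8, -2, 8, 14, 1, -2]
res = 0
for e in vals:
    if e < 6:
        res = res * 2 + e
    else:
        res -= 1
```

e=0: <6, res = 0*2+0 = 0
e=8: not <6, res = 0-1 = -1
e=-2: <6, res = (-1)*2+(-2) = -4
e=8: not <6, res = (-4)-1 = -5
e=14: not <6, res = (-5)-1 = -6
e=1: <6, res = (-6)*2+1 = -11
e=-2: <6, res = (-11)*2+(-2) = -24

-24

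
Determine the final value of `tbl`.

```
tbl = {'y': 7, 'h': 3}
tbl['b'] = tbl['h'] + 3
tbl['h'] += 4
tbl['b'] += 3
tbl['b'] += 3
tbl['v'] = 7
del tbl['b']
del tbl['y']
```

{'h': 7, 'v': 7}

tbl['b'] = tbl['h']+3 = 6 → {'y': 7, 'h': 3, 'b': 6}
tbl['h'] = 3+4 = 7 → {'y': 7, 'h': 7, 'b': 6}
tbl['b'] = 6+3 = 9 → {'y': 7, 'h': 7, 'b': 9}
tbl['b'] = 9+3 = 12 → {'y': 7, 'h': 7, 'b': 12}
tbl['v'] = 7 → {'y': 7, 'h': 7, 'b': 12, 'v': 7}
del 'b' → {'y': 7, 'h': 7, 'v': 7}
del 'y' → {'h': 7, 'v': 7}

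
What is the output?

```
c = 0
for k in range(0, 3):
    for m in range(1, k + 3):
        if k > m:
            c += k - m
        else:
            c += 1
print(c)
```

k=0,m=1: not 0>1, c = 0+1 = 1
k=0,m=2: not 0>2, c = 1+1 = 2
k=1,m=1: not 1>1, c = 2+1 = 3
k=1,m=2: not 1>2, c = 3+1 = 4
k=1,m=3: not 1>3, c = 4+1 = 5
k=2,m=1: 2>1, c = 5+1 = 6
k=2,m=2: not 2>2, c = 6+1 = 7
k=2,m=3: not 2>3, c = 7+1 = 8
k=2,m=4: not 2>4, c = 8+1 = 9

9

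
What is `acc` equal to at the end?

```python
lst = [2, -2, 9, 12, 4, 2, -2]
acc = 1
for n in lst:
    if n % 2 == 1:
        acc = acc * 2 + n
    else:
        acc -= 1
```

n=2: not odd, acc = 1-1 = 0
n=-2: not odd, acc = 0-1 = -1
n=9: odd, acc = (-1)*2+9 = 7
n=12: not odd, acc = 7-1 = 6
n=4: not odd, acc = 6-1 = 5
n=2: not odd, acc = 5-1 = 4
n=-2: not odd, acc = 4-1 = 3

3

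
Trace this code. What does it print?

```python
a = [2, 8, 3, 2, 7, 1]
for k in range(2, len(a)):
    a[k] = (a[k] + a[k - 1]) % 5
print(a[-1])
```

k=2: a[2] = (3+8)%5 = 1 → [2, 8, 1, 2, 7, 1]
k=3: a[3] = (2+1)%5 = 3 → [2, 8, 1, 3, 7, 1]
k=4: a[4] = (7+3)%5 = 0 → [2, 8, 1, 3, 0, 1]
k=5: a[5] = (1+0)%5 = 1 → [2, 8, 1, 3, 0, 1]

1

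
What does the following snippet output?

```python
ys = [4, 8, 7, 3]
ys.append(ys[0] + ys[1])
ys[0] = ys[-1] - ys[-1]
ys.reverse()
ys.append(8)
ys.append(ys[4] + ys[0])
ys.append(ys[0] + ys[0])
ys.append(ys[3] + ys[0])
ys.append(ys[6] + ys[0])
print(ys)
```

[12, 3, 7, 8, 0, 8, 12, 24, 20, 24]

append ys[0]+ys[1] = 4+8 = 12 → [4, 8, 7, 3, 12]
ys[0] = ys[-1]-ys[-1] = 12-12 = 0 → [0, 8, 7, 3, 12]
reverse → [12, 3, 7, 8, 0]
append 8 → [12, 3, 7, 8, 0, 8]
append ys[4]+ys[0] = 0+12 = 12 → [12, 3, 7, 8, 0, 8, 12]
append ys[0]+ys[0] = 12+12 = 24 → [12, 3, 7, 8, 0, 8, 12, 24]
append ys[3]+ys[0] = 8+12 = 20 → [12, 3, 7, 8, 0, 8, 12, 24, 20]
append ys[6]+ys[0] = 12+12 = 24 → [12, 3, 7, 8, 0, 8, 12, 24, 20, 24]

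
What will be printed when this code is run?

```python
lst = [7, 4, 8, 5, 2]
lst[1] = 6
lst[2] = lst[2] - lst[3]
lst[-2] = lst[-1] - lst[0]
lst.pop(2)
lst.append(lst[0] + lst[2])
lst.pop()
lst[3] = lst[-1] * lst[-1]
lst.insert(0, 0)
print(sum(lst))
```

lst[1] = 6 → [7, 6, 8, 5, 2]
lst[2] = lst[2]-lst[3] = 8-5 = 3 → [7, 6, 3, 5, 2]
lst[-2] = lst[-1]-lst[0] = 2-7 = -5 → [7, 6, 3, -5, 2]
pop(2) removes 3 → [7, 6, -5, 2]
append lst[0]+lst[2] = 7+(-5) = 2 → [7, 6, -5, 2, 2]
pop() removes 2 → [7, 6, -5, 2]
lst[3] = lst[-1]*lst[-1] = 2*2 = 4 → [7, 6, -5, 4]
insert 0 at 0 → [0, 7, 6, -5, 4]
sum = 12

12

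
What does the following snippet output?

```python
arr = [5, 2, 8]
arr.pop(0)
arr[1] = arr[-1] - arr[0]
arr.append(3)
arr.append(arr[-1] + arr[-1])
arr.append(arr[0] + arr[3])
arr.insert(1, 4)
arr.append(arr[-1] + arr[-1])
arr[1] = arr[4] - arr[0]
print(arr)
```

pop(0) removes 5 → [2, 8]
arr[1] = arr[-1]-arr[0] = 8-2 = 6 → [2, 6]
append 3 → [2, 6, 3]
append arr[-1]+arr[-1] = 3+3 = 6 → [2, 6, 3, 6]
append arr[0]+arr[3] = 2+6 = 8 → [2, 6, 3, 6, 8]
insert 4 at 1 → [2, 4, 6, 3, 6, 8]
append arr[-1]+arr[-1] = 8+8 = 16 → [2, 4, 6, 3, 6, 8, 16]
arr[1] = arr[4]-arr[0] = 6-2 = 4 → [2, 4, 6, 3, 6, 8, 16]

[2, 4, 6, 3, 6, 8, 16]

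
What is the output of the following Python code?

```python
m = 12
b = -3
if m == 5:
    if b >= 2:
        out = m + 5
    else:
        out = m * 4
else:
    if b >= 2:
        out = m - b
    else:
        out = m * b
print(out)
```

m=12, b=-3
m == 5 is False; b >= 2 is False
→ out = m * b = -36

-36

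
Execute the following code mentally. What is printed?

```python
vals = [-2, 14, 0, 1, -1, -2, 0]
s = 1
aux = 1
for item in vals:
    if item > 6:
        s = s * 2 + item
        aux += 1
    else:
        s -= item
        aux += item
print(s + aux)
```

item=-2: not >6, s = 1-(-2) = 3; aux=-1
item=14: >6, s = 3*2+14 = 20; aux=0
item=0: not >6, s = 20-0 = 20; aux=0
item=1: not >6, s = 20-1 = 19; aux=1
item=-1: not >6, s = 19-(-1) = 20; aux=0
item=-2: not >6, s = 20-(-2) = 22; aux=-2
item=0: not >6, s = 22-0 = 22; aux=-2
s+aux = 22+(-2) = 20

20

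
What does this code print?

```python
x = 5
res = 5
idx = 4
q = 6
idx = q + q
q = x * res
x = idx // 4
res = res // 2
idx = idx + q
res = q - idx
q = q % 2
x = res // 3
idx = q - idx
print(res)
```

-12

idx = 6+6 = 12
q = 5*5 = 25
x = 12//4 = 3
res = 5//2 = 2
idx = 12+25 = 37
res = 25-37 = -12
q = 25%2 = 1
x = (-12)//3 = -4
idx = 1-37 = -36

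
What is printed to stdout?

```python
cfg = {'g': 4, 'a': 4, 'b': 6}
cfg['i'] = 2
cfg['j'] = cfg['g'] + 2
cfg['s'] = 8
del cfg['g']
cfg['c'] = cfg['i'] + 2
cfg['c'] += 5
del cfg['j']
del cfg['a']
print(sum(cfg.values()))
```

25

cfg['i'] = 2 → {'g': 4, 'a': 4, 'b': 6, 'i': 2}
cfg['j'] = cfg['g']+2 = 6 → {'g': 4, 'a': 4, 'b': 6, 'i': 2, 'j': 6}
cfg['s'] = 8 → {'g': 4, 'a': 4, 'b': 6, 'i': 2, 'j': 6, 's': 8}
del 'g' → {'a': 4, 'b': 6, 'i': 2, 'j': 6, 's': 8}
cfg['c'] = cfg['i']+2 = 4 → {'a': 4, 'b': 6, 'i': 2, 'j': 6, 's': 8, 'c': 4}
cfg['c'] = 4+5 = 9 → {'a': 4, 'b': 6, 'i': 2, 'j': 6, 's': 8, 'c': 9}
del 'j' → {'a': 4, 'b': 6, 'i': 2, 's': 8, 'c': 9}
del 'a' → {'b': 6, 'i': 2, 's': 8, 'c': 9}
sum of values = 25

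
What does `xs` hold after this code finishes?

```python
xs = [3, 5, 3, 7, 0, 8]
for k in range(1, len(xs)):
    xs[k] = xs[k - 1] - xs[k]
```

[3, -2, -5, -12, -12, -20]

k=1: xs[1] = 3-5 = -2 → [3, -2, 3, 7, 0, 8]
k=2: xs[2] = (-2)-3 = -5 → [3, -2, -5, 7, 0, 8]
k=3: xs[3] = (-5)-7 = -12 → [3, -2, -5, -12, 0, 8]
k=4: xs[4] = (-12)-0 = -12 → [3, -2, -5, -12, -12, 8]
k=5: xs[5] = (-12)-8 = -20 → [3, -2, -5, -12, -12, -20]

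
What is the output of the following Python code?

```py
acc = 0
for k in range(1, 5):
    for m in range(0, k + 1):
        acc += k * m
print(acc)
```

k=1,m=0: acc = 0+0 = 0
k=1,m=1: acc = 0+1 = 1
k=2,m=0: acc = 1+0 = 1
k=2,m=1: acc = 1+2 = 3
k=2,m=2: acc = 3+4 = 7
k=3,m=0: acc = 7+0 = 7
k=3,m=1: acc = 7+3 = 10
k=3,m=2: acc = 10+6 = 16
k=3,m=3: acc = 16+9 = 25
k=4,m=0: acc = 25+0 = 25
k=4,m=1: acc = 25+4 = 29
k=4,m=2: acc = 29+8 = 37
k=4,m=3: acc = 37+12 = 49
k=4,m=4: acc = 49+16 = 65

65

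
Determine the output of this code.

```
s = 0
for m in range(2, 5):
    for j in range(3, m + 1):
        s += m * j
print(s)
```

m=3,j=3: s = 0+9 = 9
m=4,j=3: s = 9+12 = 21
m=4,j=4: s = 21+16 = 37

37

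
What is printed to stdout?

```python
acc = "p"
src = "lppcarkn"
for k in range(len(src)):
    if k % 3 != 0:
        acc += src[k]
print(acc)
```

k=0: skip
k=1: add 'p' → 'pp'
k=2: add 'p' → 'ppp'
k=3: skip
k=4: add 'a' → 'pppa'
k=5: add 'r' → 'pppar'
k=6: skip
k=7: add 'n' → 'ppparn'

ppparn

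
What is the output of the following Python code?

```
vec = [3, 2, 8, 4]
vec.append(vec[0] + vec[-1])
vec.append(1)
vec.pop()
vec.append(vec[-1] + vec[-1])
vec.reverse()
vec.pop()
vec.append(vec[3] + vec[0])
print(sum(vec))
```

append vec[0]+vec[-1] = 3+4 = 7 → [3, 2, 8, 4, 7]
append 1 → [3, 2, 8, 4, 7, 1]
pop() removes 1 → [3, 2, 8, 4, 7]
append vec[-1]+vec[-1] = 7+7 = 14 → [3, 2, 8, 4, 7, 14]
reverse → [14, 7, 4, 8, 2, 3]
pop() removes 3 → [14, 7, 4, 8, 2]
append vec[3]+vec[0] = 8+14 = 22 → [14, 7, 4, 8, 2, 22]
sum = 57

57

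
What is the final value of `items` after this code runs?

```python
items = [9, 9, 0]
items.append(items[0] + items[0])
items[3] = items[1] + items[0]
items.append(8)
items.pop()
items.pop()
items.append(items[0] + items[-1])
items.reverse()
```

[9, 0, 9, 9]

append items[0]+items[0] = 9+9 = 18 → [9, 9, 0, 18]
items[3] = items[1]+items[0] = 9+9 = 18 → [9, 9, 0, 18]
append 8 → [9, 9, 0, 18, 8]
pop() removes 8 → [9, 9, 0, 18]
pop() removes 18 → [9, 9, 0]
append items[0]+items[-1] = 9+0 = 9 → [9, 9, 0, 9]
reverse → [9, 0, 9, 9]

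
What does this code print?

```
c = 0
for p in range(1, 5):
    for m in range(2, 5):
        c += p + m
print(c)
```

66

p=1,m=2: c = 0+3 = 3
p=1,m=3: c = 3+4 = 7
p=1,m=4: c = 7+5 = 12
p=2,m=2: c = 12+4 = 16
p=2,m=3: c = 16+5 = 21
p=2,m=4: c = 21+6 = 27
p=3,m=2: c = 27+5 = 32
p=3,m=3: c = 32+6 = 38
p=3,m=4: c = 38+7 = 45
p=4,m=2: c = 45+6 = 51
p=4,m=3: c = 51+7 = 58
p=4,m=4: c = 58+8 = 66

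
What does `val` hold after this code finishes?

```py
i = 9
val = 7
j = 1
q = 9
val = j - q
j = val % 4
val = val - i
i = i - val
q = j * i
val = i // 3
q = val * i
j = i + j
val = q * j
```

val = 1-9 = -8
j = (-8)%4 = 0
val = (-8)-9 = -17
i = 9-(-17) = 26
q = 0*26 = 0
val = 26//3 = 8
q = 8*26 = 208
j = 26+0 = 26
val = 208*26 = 5408

5408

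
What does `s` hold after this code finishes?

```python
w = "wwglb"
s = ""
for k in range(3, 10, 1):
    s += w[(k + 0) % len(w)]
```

'lbwwglb'

k=3: add w[3]='l' → 'l'
k=4: add w[4]='b' → 'lb'
k=5: add w[0]='w' → 'lbw'
k=6: add w[1]='w' → 'lbww'
k=7: add w[2]='g' → 'lbwwg'
k=8: add w[3]='l' → 'lbwwgl'
k=9: add w[4]='b' → 'lbwwglb'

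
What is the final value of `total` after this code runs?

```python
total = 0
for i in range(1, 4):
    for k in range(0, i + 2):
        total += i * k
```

45

i=1,k=0: total = 0+0 = 0
i=1,k=1: total = 0+1 = 1
i=1,k=2: total = 1+2 = 3
i=2,k=0: total = 3+0 = 3
i=2,k=1: total = 3+2 = 5
i=2,k=2: total = 5+4 = 9
i=2,k=3: total = 9+6 = 15
i=3,k=0: total = 15+0 = 15
i=3,k=1: total = 15+3 = 18
i=3,k=2: total = 18+6 = 24
i=3,k=3: total = 24+9 = 33
i=3,k=4: total = 33+12 = 45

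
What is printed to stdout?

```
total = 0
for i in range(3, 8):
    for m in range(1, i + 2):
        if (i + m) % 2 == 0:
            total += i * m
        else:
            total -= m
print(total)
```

i=3,m=1: even sum, total = 0+3 = 3
i=3,m=2: odd sum, total = 3-2 = 1
i=3,m=3: even sum, total = 1+9 = 10
i=3,m=4: odd sum, total = 10-4 = 6
i=4,m=1: odd sum, total = 6-1 = 5
i=4,m=2: even sum, total = 5+8 = 13
i=4,m=3: odd sum, total = 13-3 = 10
i=4,m=4: even sum, total = 10+16 = 26
i=4,m=5: odd sum, total = 26-5 = 21
i=5,m=1: even sum, total = 21+5 = 26
i=5,m=2: odd sum, total = 26-2 = 24
i=5,m=3: even sum, total = 24+15 = 39
i=5,m=4: odd sum, total = 39-4 = 35
i=5,m=5: even sum, total = 35+25 = 60
i=5,m=6: odd sum, total = 60-6 = 54
i=6,m=1: odd sum, total = 54-1 = 53
i=6,m=2: even sum, total = 53+12 = 65
i=6,m=3: odd sum, total = 65-3 = 62
i=6,m=4: even sum, total = 62+24 = 86
i=6,m=5: odd sum, total = 86-5 = 81
i=6,m=6: even sum, total = 81+36 = 117
i=6,m=7: odd sum, total = 117-7 = 110
i=7,m=1: even sum, total = 110+7 = 117
i=7,m=2: odd sum, total = 117-2 = 115
i=7,m=3: even sum, total = 115+21 = 136
i=7,m=4: odd sum, total = 136-4 = 132
i=7,m=5: even sum, total = 132+35 = 167
i=7,m=6: odd sum, total = 167-6 = 161
i=7,m=7: even sum, total = 161+49 = 210
i=7,m=8: odd sum, total = 210-8 = 202

202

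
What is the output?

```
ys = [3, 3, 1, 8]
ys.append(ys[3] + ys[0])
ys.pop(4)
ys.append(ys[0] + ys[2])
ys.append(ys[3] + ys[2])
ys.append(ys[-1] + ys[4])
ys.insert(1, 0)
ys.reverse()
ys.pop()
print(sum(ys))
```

append ys[3]+ys[0] = 8+3 = 11 → [3, 3, 1, 8, 11]
pop(4) removes 11 → [3, 3, 1, 8]
append ys[0]+ys[2] = 3+1 = 4 → [3, 3, 1, 8, 4]
append ys[3]+ys[2] = 8+1 = 9 → [3, 3, 1, 8, 4, 9]
append ys[-1]+ys[4] = 9+4 = 13 → [3, 3, 1, 8, 4, 9, 13]
insert 0 at 1 → [3, 0, 3, 1, 8, 4, 9, 13]
reverse → [13, 9, 4, 8, 1, 3, 0, 3]
pop() removes 3 → [13, 9, 4, 8, 1, 3, 0]
sum = 38

38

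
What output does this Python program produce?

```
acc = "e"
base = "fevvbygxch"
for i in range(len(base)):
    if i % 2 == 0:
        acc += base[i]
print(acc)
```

efvbgc

i=0: add 'f' → 'ef'
i=1: skip
i=2: add 'v' → 'efv'
i=3: skip
i=4: add 'b' → 'efvb'
i=5: skip
i=6: add 'g' → 'efvbg'
i=7: skip
i=8: add 'c' → 'efvbgc'
i=9: skip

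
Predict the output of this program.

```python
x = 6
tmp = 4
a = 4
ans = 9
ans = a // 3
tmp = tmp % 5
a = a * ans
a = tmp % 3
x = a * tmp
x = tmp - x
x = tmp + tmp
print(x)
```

8

ans = 4//3 = 1
tmp = 4%5 = 4
a = 4*1 = 4
a = 4%3 = 1
x = 1*4 = 4
x = 4-4 = 0
x = 4+4 = 8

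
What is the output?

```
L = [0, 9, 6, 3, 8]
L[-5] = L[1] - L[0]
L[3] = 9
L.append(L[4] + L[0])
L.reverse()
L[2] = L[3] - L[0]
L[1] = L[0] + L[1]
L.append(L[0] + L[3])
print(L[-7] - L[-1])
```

-6

L[-5] = L[1]-L[0] = 9-0 = 9 → [9, 9, 6, 3, 8]
L[3] = 9 → [9, 9, 6, 9, 8]
append L[4]+L[0] = 8+9 = 17 → [9, 9, 6, 9, 8, 17]
reverse → [17, 8, 9, 6, 9, 9]
L[2] = L[3]-L[0] = 6-17 = -11 → [17, 8, -11, 6, 9, 9]
L[1] = L[0]+L[1] = 17+8 = 25 → [17, 25, -11, 6, 9, 9]
append L[0]+L[3] = 17+6 = 23 → [17, 25, -11, 6, 9, 9, 23]
L[-7]-L[-1] = 17-23 = -6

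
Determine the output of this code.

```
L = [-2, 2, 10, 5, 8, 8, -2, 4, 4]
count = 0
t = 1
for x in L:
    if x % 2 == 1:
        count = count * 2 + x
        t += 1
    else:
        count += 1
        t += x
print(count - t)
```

-18

x=-2: not odd, count = 0+1 = 1; t=-1
x=2: not odd, count = 1+1 = 2; t=1
x=10: not odd, count = 2+1 = 3; t=11
x=5: odd, count = 3*2+5 = 11; t=12
x=8: not odd, count = 11+1 = 12; t=20
x=8: not odd, count = 12+1 = 13; t=28
x=-2: not odd, count = 13+1 = 14; t=26
x=4: not odd, count = 14+1 = 15; t=30
x=4: not odd, count = 15+1 = 16; t=34
count-t = 16-34 = -18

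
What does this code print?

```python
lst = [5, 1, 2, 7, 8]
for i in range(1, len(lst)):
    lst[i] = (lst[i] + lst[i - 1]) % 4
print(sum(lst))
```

13

i=1: lst[1] = (1+5)%4 = 2 → [5, 2, 2, 7, 8]
i=2: lst[2] = (2+2)%4 = 0 → [5, 2, 0, 7, 8]
i=3: lst[3] = (7+0)%4 = 3 → [5, 2, 0, 3, 8]
i=4: lst[4] = (8+3)%4 = 3 → [5, 2, 0, 3, 3]
sum = 13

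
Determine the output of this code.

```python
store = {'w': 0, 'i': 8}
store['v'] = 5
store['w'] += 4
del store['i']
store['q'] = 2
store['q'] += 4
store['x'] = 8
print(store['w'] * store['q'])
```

24

store['v'] = 5 → {'w': 0, 'i': 8, 'v': 5}
store['w'] = 0+4 = 4 → {'w': 4, 'i': 8, 'v': 5}
del 'i' → {'w': 4, 'v': 5}
store['q'] = 2 → {'w': 4, 'v': 5, 'q': 2}
store['q'] = 2+4 = 6 → {'w': 4, 'v': 5, 'q': 6}
store['x'] = 8 → {'w': 4, 'v': 5, 'q': 6, 'x': 8}
store['w']*store['q'] = 4*6 = 24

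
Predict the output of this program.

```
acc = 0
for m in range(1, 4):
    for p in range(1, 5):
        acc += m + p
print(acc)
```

m=1,p=1: acc = 0+2 = 2
m=1,p=2: acc = 2+3 = 5
m=1,p=3: acc = 5+4 = 9
m=1,p=4: acc = 9+5 = 14
m=2,p=1: acc = 14+3 = 17
m=2,p=2: acc = 17+4 = 21
m=2,p=3: acc = 21+5 = 26
m=2,p=4: acc = 26+6 = 32
m=3,p=1: acc = 32+4 = 36
m=3,p=2: acc = 36+5 = 41
m=3,p=3: acc = 41+6 = 47
m=3,p=4: acc = 47+7 = 54

54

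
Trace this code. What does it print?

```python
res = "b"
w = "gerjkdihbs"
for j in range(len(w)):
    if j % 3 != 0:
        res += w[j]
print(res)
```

j=0: skip
j=1: add 'e' → 'be'
j=2: add 'r' → 'ber'
j=3: skip
j=4: add 'k' → 'berk'
j=5: add 'd' → 'berkd'
j=6: skip
j=7: add 'h' → 'berkdh'
j=8: add 'b' → 'berkdhb'
j=9: skip

berkdhb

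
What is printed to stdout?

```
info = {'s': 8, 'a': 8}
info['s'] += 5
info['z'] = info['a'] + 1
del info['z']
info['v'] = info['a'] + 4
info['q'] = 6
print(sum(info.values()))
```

39

info['s'] = 8+5 = 13 → {'s': 13, 'a': 8}
info['z'] = info['a']+1 = 9 → {'s': 13, 'a': 8, 'z': 9}
del 'z' → {'s': 13, 'a': 8}
info['v'] = info['a']+4 = 12 → {'s': 13, 'a': 8, 'v': 12}
info['q'] = 6 → {'s': 13, 'a': 8, 'v': 12, 'q': 6}
sum of values = 39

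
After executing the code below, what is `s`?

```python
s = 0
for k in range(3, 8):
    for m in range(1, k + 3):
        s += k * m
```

800

k=3,m=1: s = 0+3 = 3
k=3,m=2: s = 3+6 = 9
k=3,m=3: s = 9+9 = 18
k=3,m=4: s = 18+12 = 30
k=3,m=5: s = 30+15 = 45
k=4,m=1: s = 45+4 = 49
k=4,m=2: s = 49+8 = 57
k=4,m=3: s = 57+12 = 69
k=4,m=4: s = 69+16 = 85
k=4,m=5: s = 85+20 = 105
k=4,m=6: s = 105+24 = 129
k=5,m=1: s = 129+5 = 134
k=5,m=2: s = 134+10 = 144
k=5,m=3: s = 144+15 = 159
k=5,m=4: s = 159+20 = 179
k=5,m=5: s = 179+25 = 204
k=5,m=6: s = 204+30 = 234
k=5,m=7: s = 234+35 = 269
k=6,m=1: s = 269+6 = 275
k=6,m=2: s = 275+12 = 287
k=6,m=3: s = 287+18 = 305
k=6,m=4: s = 305+24 = 329
k=6,m=5: s = 329+30 = 359
k=6,m=6: s = 359+36 = 395
k=6,m=7: s = 395+42 = 437
k=6,m=8: s = 437+48 = 485
k=7,m=1: s = 485+7 = 492
k=7,m=2: s = 492+14 = 506
k=7,m=3: s = 506+21 = 527
k=7,m=4: s = 527+28 = 555
k=7,m=5: s = 555+35 = 590
k=7,m=6: s = 590+42 = 632
k=7,m=7: s = 632+49 = 681
k=7,m=8: s = 681+56 = 737
k=7,m=9: s = 737+63 = 800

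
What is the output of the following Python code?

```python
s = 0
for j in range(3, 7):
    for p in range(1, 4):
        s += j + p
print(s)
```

j=3,p=1: s = 0+4 = 4
j=3,p=2: s = 4+5 = 9
j=3,p=3: s = 9+6 = 15
j=4,p=1: s = 15+5 = 20
j=4,p=2: s = 20+6 = 26
j=4,p=3: s = 26+7 = 33
j=5,p=1: s = 33+6 = 39
j=5,p=2: s = 39+7 = 46
j=5,p=3: s = 46+8 = 54
j=6,p=1: s = 54+7 = 61
j=6,p=2: s = 61+8 = 69
j=6,p=3: s = 69+9 = 78

78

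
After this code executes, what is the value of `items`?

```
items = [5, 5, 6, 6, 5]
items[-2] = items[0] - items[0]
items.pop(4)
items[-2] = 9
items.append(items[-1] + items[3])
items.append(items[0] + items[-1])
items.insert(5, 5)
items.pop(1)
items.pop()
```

items[-2] = items[0]-items[0] = 5-5 = 0 → [5, 5, 6, 0, 5]
pop(4) removes 5 → [5, 5, 6, 0]
items[-2] = 9 → [5, 5, 9, 0]
append items[-1]+items[3] = 0+0 = 0 → [5, 5, 9, 0, 0]
append items[0]+items[-1] = 5+0 = 5 → [5, 5, 9, 0, 0, 5]
insert 5 at 5 → [5, 5, 9, 0, 0, 5, 5]
pop(1) removes 5 → [5, 9, 0, 0, 5, 5]
pop() removes 5 → [5, 9, 0, 0, 5]

[5, 9, 0, 0, 5]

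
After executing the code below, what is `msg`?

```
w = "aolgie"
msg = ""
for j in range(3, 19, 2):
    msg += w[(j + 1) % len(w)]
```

j=3: add w[4]='i' → 'i'
j=5: add w[0]='a' → 'ia'
j=7: add w[2]='l' → 'ial'
j=9: add w[4]='i' → 'iali'
j=11: add w[0]='a' → 'ialia'
j=13: add w[2]='l' → 'ialial'
j=15: add w[4]='i' → 'ialiali'
j=17: add w[0]='a' → 'ialialia'

'ialialia'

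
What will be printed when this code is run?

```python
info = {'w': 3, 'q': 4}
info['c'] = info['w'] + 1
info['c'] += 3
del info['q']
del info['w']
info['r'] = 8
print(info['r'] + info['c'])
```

15

info['c'] = info['w']+1 = 4 → {'w': 3, 'q': 4, 'c': 4}
info['c'] = 4+3 = 7 → {'w': 3, 'q': 4, 'c': 7}
del 'q' → {'w': 3, 'c': 7}
del 'w' → {'c': 7}
info['r'] = 8 → {'c': 7, 'r': 8}
info['r']+info['c'] = 8+7 = 15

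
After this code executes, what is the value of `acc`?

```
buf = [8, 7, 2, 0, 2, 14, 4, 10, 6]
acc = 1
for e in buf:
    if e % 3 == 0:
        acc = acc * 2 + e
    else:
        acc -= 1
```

e=8: not %3==0, acc = 1-1 = 0
e=7: not %3==0, acc = 0-1 = -1
e=2: not %3==0, acc = (-1)-1 = -2
e=0: %3==0, acc = (-2)*2+0 = -4
e=2: not %3==0, acc = (-4)-1 = -5
e=14: not %3==0, acc = (-5)-1 = -6
e=4: not %3==0, acc = (-6)-1 = -7
e=10: not %3==0, acc = (-7)-1 = -8
e=6: %3==0, acc = (-8)*2+6 = -10

-10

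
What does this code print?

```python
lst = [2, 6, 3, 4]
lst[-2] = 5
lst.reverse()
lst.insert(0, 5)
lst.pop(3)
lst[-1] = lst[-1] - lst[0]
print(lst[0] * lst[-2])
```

25

lst[-2] = 5 → [2, 6, 5, 4]
reverse → [4, 5, 6, 2]
insert 5 at 0 → [5, 4, 5, 6, 2]
pop(3) removes 6 → [5, 4, 5, 2]
lst[-1] = lst[-1]-lst[0] = 2-5 = -3 → [5, 4, 5, -3]
lst[0]*lst[-2] = 5*5 = 25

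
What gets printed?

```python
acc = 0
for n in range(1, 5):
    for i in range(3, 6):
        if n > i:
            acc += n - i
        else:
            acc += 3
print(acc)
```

n=1,i=3: not 1>3, acc = 0+3 = 3
n=1,i=4: not 1>4, acc = 3+3 = 6
n=1,i=5: not 1>5, acc = 6+3 = 9
n=2,i=3: not 2>3, acc = 9+3 = 12
n=2,i=4: not 2>4, acc = 12+3 = 15
n=2,i=5: not 2>5, acc = 15+3 = 18
n=3,i=3: not 3>3, acc = 18+3 = 21
n=3,i=4: not 3>4, acc = 21+3 = 24
n=3,i=5: not 3>5, acc = 24+3 = 27
n=4,i=3: 4>3, acc = 27+1 = 28
n=4,i=4: not 4>4, acc = 28+3 = 31
n=4,i=5: not 4>5, acc = 31+3 = 34

34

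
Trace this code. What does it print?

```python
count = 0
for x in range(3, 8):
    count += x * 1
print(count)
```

x=3: count = 0+3*1 = 3
x=4: count = 3+4*1 = 7
x=5: count = 7+5*1 = 12
x=6: count = 12+6*1 = 18
x=7: count = 18+7*1 = 25

25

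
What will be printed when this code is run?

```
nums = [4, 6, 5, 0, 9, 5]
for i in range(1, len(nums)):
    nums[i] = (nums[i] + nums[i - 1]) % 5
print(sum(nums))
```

i=1: nums[1] = (6+4)%5 = 0 → [4, 0, 5, 0, 9, 5]
i=2: nums[2] = (5+0)%5 = 0 → [4, 0, 0, 0, 9, 5]
i=3: nums[3] = (0+0)%5 = 0 → [4, 0, 0, 0, 9, 5]
i=4: nums[4] = (9+0)%5 = 4 → [4, 0, 0, 0, 4, 5]
i=5: nums[5] = (5+4)%5 = 4 → [4, 0, 0, 0, 4, 4]
sum = 12

12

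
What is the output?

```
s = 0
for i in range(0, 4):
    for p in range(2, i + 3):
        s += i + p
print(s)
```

i=0,p=2: s = 0+2 = 2
i=1,p=2: s = 2+3 = 5
i=1,p=3: s = 5+4 = 9
i=2,p=2: s = 9+4 = 13
i=2,p=3: s = 13+5 = 18
i=2,p=4: s = 18+6 = 24
i=3,p=2: s = 24+5 = 29
i=3,p=3: s = 29+6 = 35
i=3,p=4: s = 35+7 = 42
i=3,p=5: s = 42+8 = 50

50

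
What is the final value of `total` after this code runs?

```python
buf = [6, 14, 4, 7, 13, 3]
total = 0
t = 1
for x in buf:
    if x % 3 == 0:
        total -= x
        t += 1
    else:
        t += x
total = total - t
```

x=6: %3==0, total = 0-6 = -6; t=2
x=14: not %3==0; t=16
x=4: not %3==0; t=20
x=7: not %3==0; t=27
x=13: not %3==0; t=40
x=3: %3==0, total = (-6)-3 = -9; t=41
total-t = (-9)-41 = -50

-50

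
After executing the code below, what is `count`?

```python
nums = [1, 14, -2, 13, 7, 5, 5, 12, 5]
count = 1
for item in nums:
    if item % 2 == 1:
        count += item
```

item=1: odd, count = 1+1 = 2
item=14: not odd
item=-2: not odd
item=13: odd, count = 2+13 = 15
item=7: odd, count = 15+7 = 22
item=5: odd, count = 22+5 = 27
item=5: odd, count = 27+5 = 32
item=12: not odd
item=5: odd, count = 32+5 = 37

37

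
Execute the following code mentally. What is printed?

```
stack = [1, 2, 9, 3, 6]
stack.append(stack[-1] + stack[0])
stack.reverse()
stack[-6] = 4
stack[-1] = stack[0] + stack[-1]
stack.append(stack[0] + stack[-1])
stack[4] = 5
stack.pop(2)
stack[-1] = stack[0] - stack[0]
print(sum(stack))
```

append stack[-1]+stack[0] = 6+1 = 7 → [1, 2, 9, 3, 6, 7]
reverse → [7, 6, 3, 9, 2, 1]
stack[-6] = 4 → [4, 6, 3, 9, 2, 1]
stack[-1] = stack[0]+stack[-1] = 4+1 = 5 → [4, 6, 3, 9, 2, 5]
append stack[0]+stack[-1] = 4+5 = 9 → [4, 6, 3, 9, 2, 5, 9]
stack[4] = 5 → [4, 6, 3, 9, 5, 5, 9]
pop(2) removes 3 → [4, 6, 9, 5, 5, 9]
stack[-1] = stack[0]-stack[0] = 4-4 = 0 → [4, 6, 9, 5, 5, 0]
sum = 29

29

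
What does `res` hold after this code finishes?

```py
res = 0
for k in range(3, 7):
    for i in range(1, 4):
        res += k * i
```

108

k=3,i=1: res = 0+3 = 3
k=3,i=2: res = 3+6 = 9
k=3,i=3: res = 9+9 = 18
k=4,i=1: res = 18+4 = 22
k=4,i=2: res = 22+8 = 30
k=4,i=3: res = 30+12 = 42
k=5,i=1: res = 42+5 = 47
k=5,i=2: res = 47+10 = 57
k=5,i=3: res = 57+15 = 72
k=6,i=1: res = 72+6 = 78
k=6,i=2: res = 78+12 = 90
k=6,i=3: res = 90+18 = 108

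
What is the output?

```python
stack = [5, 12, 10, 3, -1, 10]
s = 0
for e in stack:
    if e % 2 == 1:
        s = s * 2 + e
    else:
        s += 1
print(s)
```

e=5: odd, s = 0*2+5 = 5
e=12: not odd, s = 5+1 = 6
e=10: not odd, s = 6+1 = 7
e=3: odd, s = 7*2+3 = 17
e=-1: odd, s = 17*2+(-1) = 33
e=10: not odd, s = 33+1 = 34

34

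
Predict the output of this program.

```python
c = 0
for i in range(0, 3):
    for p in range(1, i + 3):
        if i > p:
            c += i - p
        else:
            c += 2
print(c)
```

17

i=0,p=1: not 0>1, c = 0+2 = 2
i=0,p=2: not 0>2, c = 2+2 = 4
i=1,p=1: not 1>1, c = 4+2 = 6
i=1,p=2: not 1>2, c = 6+2 = 8
i=1,p=3: not 1>3, c = 8+2 = 10
i=2,p=1: 2>1, c = 10+1 = 11
i=2,p=2: not 2>2, c = 11+2 = 13
i=2,p=3: not 2>3, c = 13+2 = 15
i=2,p=4: not 2>4, c = 15+2 = 17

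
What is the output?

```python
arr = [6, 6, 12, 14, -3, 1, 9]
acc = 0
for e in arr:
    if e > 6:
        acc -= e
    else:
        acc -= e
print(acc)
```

e=6: not >6, acc = 0-6 = -6
e=6: not >6, acc = (-6)-6 = -12
e=12: >6, acc = (-12)-12 = -24
e=14: >6, acc = (-24)-14 = -38
e=-3: not >6, acc = (-38)-(-3) = -35
e=1: not >6, acc = (-35)-1 = -36
e=9: >6, acc = (-36)-9 = -45

-45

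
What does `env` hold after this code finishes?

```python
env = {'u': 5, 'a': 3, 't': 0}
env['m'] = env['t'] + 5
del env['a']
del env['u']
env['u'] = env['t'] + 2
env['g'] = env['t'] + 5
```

{'t': 0, 'm': 5, 'u': 2, 'g': 5}

env['m'] = env['t']+5 = 5 → {'u': 5, 'a': 3, 't': 0, 'm': 5}
del 'a' → {'u': 5, 't': 0, 'm': 5}
del 'u' → {'t': 0, 'm': 5}
env['u'] = env['t']+2 = 2 → {'t': 0, 'm': 5, 'u': 2}
env['g'] = env['t']+5 = 5 → {'t': 0, 'm': 5, 'u': 2, 'g': 5}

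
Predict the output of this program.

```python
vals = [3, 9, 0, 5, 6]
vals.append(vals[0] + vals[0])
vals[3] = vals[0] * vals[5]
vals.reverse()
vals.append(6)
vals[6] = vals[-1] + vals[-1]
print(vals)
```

append vals[0]+vals[0] = 3+3 = 6 → [3, 9, 0, 5, 6, 6]
vals[3] = vals[0]*vals[5] = 3*6 = 18 → [3, 9, 0, 18, 6, 6]
reverse → [6, 6, 18, 0, 9, 3]
append 6 → [6, 6, 18, 0, 9, 3, 6]
vals[6] = vals[-1]+vals[-1] = 6+6 = 12 → [6, 6, 18, 0, 9, 3, 12]

[6, 6, 18, 0, 9, 3, 12]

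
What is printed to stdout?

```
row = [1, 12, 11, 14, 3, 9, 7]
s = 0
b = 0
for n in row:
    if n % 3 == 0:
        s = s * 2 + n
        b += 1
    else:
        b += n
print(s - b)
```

n=1: not %3==0; b=1
n=12: %3==0, s = 0*2+12 = 12; b=2
n=11: not %3==0; b=13
n=14: not %3==0; b=27
n=3: %3==0, s = 12*2+3 = 27; b=28
n=9: %3==0, s = 27*2+9 = 63; b=29
n=7: not %3==0; b=36
s-b = 63-36 = 27

27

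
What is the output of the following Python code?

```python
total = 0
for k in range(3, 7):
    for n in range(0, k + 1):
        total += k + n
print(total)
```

k=3,n=0: total = 0+3 = 3
k=3,n=1: total = 3+4 = 7
k=3,n=2: total = 7+5 = 12
k=3,n=3: total = 12+6 = 18
k=4,n=0: total = 18+4 = 22
k=4,n=1: total = 22+5 = 27
k=4,n=2: total = 27+6 = 33
k=4,n=3: total = 33+7 = 40
k=4,n=4: total = 40+8 = 48
k=5,n=0: total = 48+5 = 53
k=5,n=1: total = 53+6 = 59
k=5,n=2: total = 59+7 = 66
k=5,n=3: total = 66+8 = 74
k=5,n=4: total = 74+9 = 83
k=5,n=5: total = 83+10 = 93
k=6,n=0: total = 93+6 = 99
k=6,n=1: total = 99+7 = 106
k=6,n=2: total = 106+8 = 114
k=6,n=3: total = 114+9 = 123
k=6,n=4: total = 123+10 = 133
k=6,n=5: total = 133+11 = 144
k=6,n=6: total = 144+12 = 156

156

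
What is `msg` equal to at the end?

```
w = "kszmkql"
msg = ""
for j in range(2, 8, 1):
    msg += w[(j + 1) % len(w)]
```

j=2: add w[3]='m' → 'm'
j=3: add w[4]='k' → 'mk'
j=4: add w[5]='q' → 'mkq'
j=5: add w[6]='l' → 'mkql'
j=6: add w[0]='k' → 'mkqlk'
j=7: add w[1]='s' → 'mkqlks'

'mkqlks'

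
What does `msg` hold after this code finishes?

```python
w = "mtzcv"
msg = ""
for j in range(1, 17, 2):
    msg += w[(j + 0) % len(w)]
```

j=1: add w[1]='t' → 't'
j=3: add w[3]='c' → 'tc'
j=5: add w[0]='m' → 'tcm'
j=7: add w[2]='z' → 'tcmz'
j=9: add w[4]='v' → 'tcmzv'
j=11: add w[1]='t' → 'tcmzvt'
j=13: add w[3]='c' → 'tcmzvtc'
j=15: add w[0]='m' → 'tcmzvtcm'

'tcmzvtcm'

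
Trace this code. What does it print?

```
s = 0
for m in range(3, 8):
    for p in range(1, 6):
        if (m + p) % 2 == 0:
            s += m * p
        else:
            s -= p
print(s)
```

159

m=3,p=1: even sum, s = 0+3 = 3
m=3,p=2: odd sum, s = 3-2 = 1
m=3,p=3: even sum, s = 1+9 = 10
m=3,p=4: odd sum, s = 10-4 = 6
m=3,p=5: even sum, s = 6+15 = 21
m=4,p=1: odd sum, s = 21-1 = 20
m=4,p=2: even sum, s = 20+8 = 28
m=4,p=3: odd sum, s = 28-3 = 25
m=4,p=4: even sum, s = 25+16 = 41
m=4,p=5: odd sum, s = 41-5 = 36
m=5,p=1: even sum, s = 36+5 = 41
m=5,p=2: odd sum, s = 41-2 = 39
m=5,p=3: even sum, s = 39+15 = 54
m=5,p=4: odd sum, s = 54-4 = 50
m=5,p=5: even sum, s = 50+25 = 75
m=6,p=1: odd sum, s = 75-1 = 74
m=6,p=2: even sum, s = 74+12 = 86
m=6,p=3: odd sum, s = 86-3 = 83
m=6,p=4: even sum, s = 83+24 = 107
m=6,p=5: odd sum, s = 107-5 = 102
m=7,p=1: even sum, s = 102+7 = 109
m=7,p=2: odd sum, s = 109-2 = 107
m=7,p=3: even sum, s = 107+21 = 128
m=7,p=4: odd sum, s = 128-4 = 124
m=7,p=5: even sum, s = 124+35 = 159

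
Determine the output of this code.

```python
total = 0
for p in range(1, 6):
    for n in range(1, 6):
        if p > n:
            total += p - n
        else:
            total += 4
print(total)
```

80

p=1,n=1: not 1>1, total = 0+4 = 4
p=1,n=2: not 1>2, total = 4+4 = 8
p=1,n=3: not 1>3, total = 8+4 = 12
p=1,n=4: not 1>4, total = 12+4 = 16
p=1,n=5: not 1>5, total = 16+4 = 20
p=2,n=1: 2>1, total = 20+1 = 21
p=2,n=2: not 2>2, total = 21+4 = 25
p=2,n=3: not 2>3, total = 25+4 = 29
p=2,n=4: not 2>4, total = 29+4 = 33
p=2,n=5: not 2>5, total = 33+4 = 37
p=3,n=1: 3>1, total = 37+2 = 39
p=3,n=2: 3>2, total = 39+1 = 40
p=3,n=3: not 3>3, total = 40+4 = 44
p=3,n=4: not 3>4, total = 44+4 = 48
p=3,n=5: not 3>5, total = 48+4 = 52
p=4,n=1: 4>1, total = 52+3 = 55
p=4,n=2: 4>2, total = 55+2 = 57
p=4,n=3: 4>3, total = 57+1 = 58
p=4,n=4: not 4>4, total = 58+4 = 62
p=4,n=5: not 4>5, total = 62+4 = 66
p=5,n=1: 5>1, total = 66+4 = 70
p=5,n=2: 5>2, total = 70+3 = 73
p=5,n=3: 5>3, total = 73+2 = 75
p=5,n=4: 5>4, total = 75+1 = 76
p=5,n=5: not 5>5, total = 76+4 = 80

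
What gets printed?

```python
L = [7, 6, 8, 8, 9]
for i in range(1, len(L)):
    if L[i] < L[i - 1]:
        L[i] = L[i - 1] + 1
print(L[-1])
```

9

i=1: 6<7, L[1] = 7+1 = 8 → [7, 8, 8, 8, 9]
i=2: 8>=8, unchanged → [7, 8, 8, 8, 9]
i=3: 8>=8, unchanged → [7, 8, 8, 8, 9]
i=4: 9>=8, unchanged → [7, 8, 8, 8, 9]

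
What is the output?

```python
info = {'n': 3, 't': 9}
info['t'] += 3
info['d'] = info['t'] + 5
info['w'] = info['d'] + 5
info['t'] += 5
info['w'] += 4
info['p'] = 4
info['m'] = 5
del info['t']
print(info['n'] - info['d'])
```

-14

info['t'] = 9+3 = 12 → {'n': 3, 't': 12}
info['d'] = info['t']+5 = 17 → {'n': 3, 't': 12, 'd': 17}
info['w'] = info['d']+5 = 22 → {'n': 3, 't': 12, 'd': 17, 'w': 22}
info['t'] = 12+5 = 17 → {'n': 3, 't': 17, 'd': 17, 'w': 22}
info['w'] = 22+4 = 26 → {'n': 3, 't': 17, 'd': 17, 'w': 26}
info['p'] = 4 → {'n': 3, 't': 17, 'd': 17, 'w': 26, 'p': 4}
info['m'] = 5 → {'n': 3, 't': 17, 'd': 17, 'w': 26, 'p': 4, 'm': 5}
del 't' → {'n': 3, 'd': 17, 'w': 26, 'p': 4, 'm': 5}
info['n']-info['d'] = 3-17 = -14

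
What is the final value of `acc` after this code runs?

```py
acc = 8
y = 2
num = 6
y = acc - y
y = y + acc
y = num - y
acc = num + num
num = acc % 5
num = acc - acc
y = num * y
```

y = 8-2 = 6
y = 6+8 = 14
y = 6-14 = -8
acc = 6+6 = 12
num = 12%5 = 2
num = 12-12 = 0
y = 0*(-8) = 0

12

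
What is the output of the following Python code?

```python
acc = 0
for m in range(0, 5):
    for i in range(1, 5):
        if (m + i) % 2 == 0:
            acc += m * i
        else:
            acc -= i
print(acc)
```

m=0,i=1: odd sum, acc = 0-1 = -1
m=0,i=2: even sum, acc = (-1)+0 = -1
m=0,i=3: odd sum, acc = (-1)-3 = -4
m=0,i=4: even sum, acc = (-4)+0 = -4
m=1,i=1: even sum, acc = (-4)+1 = -3
m=1,i=2: odd sum, acc = (-3)-2 = -5
m=1,i=3: even sum, acc = (-5)+3 = -2
m=1,i=4: odd sum, acc = (-2)-4 = -6
m=2,i=1: odd sum, acc = (-6)-1 = -7
m=2,i=2: even sum, acc = (-7)+4 = -3
m=2,i=3: odd sum, acc = (-3)-3 = -6
m=2,i=4: even sum, acc = (-6)+8 = 2
m=3,i=1: even sum, acc = 2+3 = 5
m=3,i=2: odd sum, acc = 5-2 = 3
m=3,i=3: even sum, acc = 3+9 = 12
m=3,i=4: odd sum, acc = 12-4 = 8
m=4,i=1: odd sum, acc = 8-1 = 7
m=4,i=2: even sum, acc = 7+8 = 15
m=4,i=3: odd sum, acc = 15-3 = 12
m=4,i=4: even sum, acc = 12+16 = 28

28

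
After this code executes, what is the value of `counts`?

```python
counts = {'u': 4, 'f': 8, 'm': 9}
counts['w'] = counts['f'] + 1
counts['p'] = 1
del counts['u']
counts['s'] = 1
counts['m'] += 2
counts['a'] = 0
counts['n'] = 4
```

{'f': 8, 'm': 11, 'w': 9, 'p': 1, 's': 1, 'a': 0, 'n': 4}

counts['w'] = counts['f']+1 = 9 → {'u': 4, 'f': 8, 'm': 9, 'w': 9}
counts['p'] = 1 → {'u': 4, 'f': 8, 'm': 9, 'w': 9, 'p': 1}
del 'u' → {'f': 8, 'm': 9, 'w': 9, 'p': 1}
counts['s'] = 1 → {'f': 8, 'm': 9, 'w': 9, 'p': 1, 's': 1}
counts['m'] = 9+2 = 11 → {'f': 8, 'm': 11, 'w': 9, 'p': 1, 's': 1}
counts['a'] = 0 → {'f': 8, 'm': 11, 'w': 9, 'p': 1, 's': 1, 'a': 0}
counts['n'] = 4 → {'f': 8, 'm': 11, 'w': 9, 'p': 1, 's': 1, 'a': 0, 'n': 4}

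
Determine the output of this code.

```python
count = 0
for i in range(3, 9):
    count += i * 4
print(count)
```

132

i=3: count = 0+3*4 = 12
i=4: count = 12+4*4 = 28
i=5: count = 28+5*4 = 48
i=6: count = 48+6*4 = 72
i=7: count = 72+7*4 = 100
i=8: count = 100+8*4 = 132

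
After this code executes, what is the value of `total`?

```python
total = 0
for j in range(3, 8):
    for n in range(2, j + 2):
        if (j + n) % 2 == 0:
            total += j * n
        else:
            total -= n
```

j=3,n=2: odd sum, total = 0-2 = -2
j=3,n=3: even sum, total = (-2)+9 = 7
j=3,n=4: odd sum, total = 7-4 = 3
j=4,n=2: even sum, total = 3+8 = 11
j=4,n=3: odd sum, total = 11-3 = 8
j=4,n=4: even sum, total = 8+16 = 24
j=4,n=5: odd sum, total = 24-5 = 19
j=5,n=2: odd sum, total = 19-2 = 17
j=5,n=3: even sum, total = 17+15 = 32
j=5,n=4: odd sum, total = 32-4 = 28
j=5,n=5: even sum, total = 28+25 = 53
j=5,n=6: odd sum, total = 53-6 = 47
j=6,n=2: even sum, total = 47+12 = 59
j=6,n=3: odd sum, total = 59-3 = 56
j=6,n=4: even sum, total = 56+24 = 80
j=6,n=5: odd sum, total = 80-5 = 75
j=6,n=6: even sum, total = 75+36 = 111
j=6,n=7: odd sum, total = 111-7 = 104
j=7,n=2: odd sum, total = 104-2 = 102
j=7,n=3: even sum, total = 102+21 = 123
j=7,n=4: odd sum, total = 123-4 = 119
j=7,n=5: even sum, total = 119+35 = 154
j=7,n=6: odd sum, total = 154-6 = 148
j=7,n=7: even sum, total = 148+49 = 197
j=7,n=8: odd sum, total = 197-8 = 189

189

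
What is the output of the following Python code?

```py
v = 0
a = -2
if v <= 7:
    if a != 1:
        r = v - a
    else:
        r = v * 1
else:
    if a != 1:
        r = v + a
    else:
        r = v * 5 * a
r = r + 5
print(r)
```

v=0, a=-2
v <= 7 is True; a != 1 is True
→ r = v - a = 2
r = 2+5 = 7

7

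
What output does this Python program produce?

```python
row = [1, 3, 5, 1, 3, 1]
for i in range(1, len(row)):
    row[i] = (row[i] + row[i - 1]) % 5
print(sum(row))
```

i=1: row[1] = (3+1)%5 = 4 → [1, 4, 5, 1, 3, 1]
i=2: row[2] = (5+4)%5 = 4 → [1, 4, 4, 1, 3, 1]
i=3: row[3] = (1+4)%5 = 0 → [1, 4, 4, 0, 3, 1]
i=4: row[4] = (3+0)%5 = 3 → [1, 4, 4, 0, 3, 1]
i=5: row[5] = (1+3)%5 = 4 → [1, 4, 4, 0, 3, 4]
sum = 16

16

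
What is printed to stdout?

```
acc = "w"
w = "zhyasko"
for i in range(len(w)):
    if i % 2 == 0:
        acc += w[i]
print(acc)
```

i=0: add 'z' → 'wz'
i=1: skip
i=2: add 'y' → 'wzy'
i=3: skip
i=4: add 's' → 'wzys'
i=5: skip
i=6: add 'o' → 'wzyso'

wzyso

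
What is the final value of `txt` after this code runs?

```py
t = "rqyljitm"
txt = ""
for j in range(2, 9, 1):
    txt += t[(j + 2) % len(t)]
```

'jitmrqy'

j=2: add t[4]='j' → 'j'
j=3: add t[5]='i' → 'ji'
j=4: add t[6]='t' → 'jit'
j=5: add t[7]='m' → 'jitm'
j=6: add t[0]='r' → 'jitmr'
j=7: add t[1]='q' → 'jitmrq'
j=8: add t[2]='y' → 'jitmrqy'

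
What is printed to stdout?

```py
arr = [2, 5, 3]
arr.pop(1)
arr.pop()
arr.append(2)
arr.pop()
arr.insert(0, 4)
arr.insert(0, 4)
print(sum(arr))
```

10

pop(1) removes 5 → [2, 3]
pop() removes 3 → [2]
append 2 → [2, 2]
pop() removes 2 → [2]
insert 4 at 0 → [4, 2]
insert 4 at 0 → [4, 4, 2]
sum = 10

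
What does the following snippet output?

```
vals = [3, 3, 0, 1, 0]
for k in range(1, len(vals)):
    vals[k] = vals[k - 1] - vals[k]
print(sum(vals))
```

k=1: vals[1] = 3-3 = 0 → [3, 0, 0, 1, 0]
k=2: vals[2] = 0-0 = 0 → [3, 0, 0, 1, 0]
k=3: vals[3] = 0-1 = -1 → [3, 0, 0, -1, 0]
k=4: vals[4] = (-1)-0 = -1 → [3, 0, 0, -1, -1]
sum = 1

1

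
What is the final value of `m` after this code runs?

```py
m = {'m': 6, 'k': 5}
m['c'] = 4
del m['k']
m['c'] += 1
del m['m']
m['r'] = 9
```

{'c': 5, 'r': 9}

m['c'] = 4 → {'m': 6, 'k': 5, 'c': 4}
del 'k' → {'m': 6, 'c': 4}
m['c'] = 4+1 = 5 → {'m': 6, 'c': 5}
del 'm' → {'c': 5}
m['r'] = 9 → {'c': 5, 'r': 9}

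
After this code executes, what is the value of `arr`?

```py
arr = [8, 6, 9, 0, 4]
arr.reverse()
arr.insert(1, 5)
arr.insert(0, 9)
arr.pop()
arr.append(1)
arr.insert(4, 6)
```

reverse → [4, 0, 9, 6, 8]
insert 5 at 1 → [4, 5, 0, 9, 6, 8]
insert 9 at 0 → [9, 4, 5, 0, 9, 6, 8]
pop() removes 8 → [9, 4, 5, 0, 9, 6]
append 1 → [9, 4, 5, 0, 9, 6, 1]
insert 6 at 4 → [9, 4, 5, 0, 6, 9, 6, 1]

[9, 4, 5, 0, 6, 9, 6, 1]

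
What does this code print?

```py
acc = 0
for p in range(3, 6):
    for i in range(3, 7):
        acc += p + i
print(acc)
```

p=3,i=3: acc = 0+6 = 6
p=3,i=4: acc = 6+7 = 13
p=3,i=5: acc = 13+8 = 21
p=3,i=6: acc = 21+9 = 30
p=4,i=3: acc = 30+7 = 37
p=4,i=4: acc = 37+8 = 45
p=4,i=5: acc = 45+9 = 54
p=4,i=6: acc = 54+10 = 64
p=5,i=3: acc = 64+8 = 72
p=5,i=4: acc = 72+9 = 81
p=5,i=5: acc = 81+10 = 91
p=5,i=6: acc = 91+11 = 102

102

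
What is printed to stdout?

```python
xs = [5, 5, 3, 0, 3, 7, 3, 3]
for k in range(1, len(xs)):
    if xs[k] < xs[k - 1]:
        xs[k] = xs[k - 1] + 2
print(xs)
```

[5, 5, 7, 9, 11, 13, 15, 17]

k=1: 5>=5, unchanged → [5, 5, 3, 0, 3, 7, 3, 3]
k=2: 3<5, xs[2] = 5+2 = 7 → [5, 5, 7, 0, 3, 7, 3, 3]
k=3: 0<7, xs[3] = 7+2 = 9 → [5, 5, 7, 9, 3, 7, 3, 3]
k=4: 3<9, xs[4] = 9+2 = 11 → [5, 5, 7, 9, 11, 7, 3, 3]
k=5: 7<11, xs[5] = 11+2 = 13 → [5, 5, 7, 9, 11, 13, 3, 3]
k=6: 3<13, xs[6] = 13+2 = 15 → [5, 5, 7, 9, 11, 13, 15, 3]
k=7: 3<15, xs[7] = 15+2 = 17 → [5, 5, 7, 9, 11, 13, 15, 17]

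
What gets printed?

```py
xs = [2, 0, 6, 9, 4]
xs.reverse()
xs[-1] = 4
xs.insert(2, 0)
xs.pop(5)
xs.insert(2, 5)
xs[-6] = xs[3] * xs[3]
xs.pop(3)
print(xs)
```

[0, 9, 5, 6, 0]

reverse → [4, 9, 6, 0, 2]
xs[-1] = 4 → [4, 9, 6, 0, 4]
insert 0 at 2 → [4, 9, 0, 6, 0, 4]
pop(5) removes 4 → [4, 9, 0, 6, 0]
insert 5 at 2 → [4, 9, 5, 0, 6, 0]
xs[-6] = xs[3]*xs[3] = 0*0 = 0 → [0, 9, 5, 0, 6, 0]
pop(3) removes 0 → [0, 9, 5, 6, 0]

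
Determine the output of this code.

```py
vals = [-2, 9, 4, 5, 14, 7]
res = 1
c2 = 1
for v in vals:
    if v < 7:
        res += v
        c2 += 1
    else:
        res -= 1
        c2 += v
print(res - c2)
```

v=-2: <7, res = 1+(-2) = -1; c2=2
v=9: not <7, res = (-1)-1 = -2; c2=11
v=4: <7, res = (-2)+4 = 2; c2=12
v=5: <7, res = 2+5 = 7; c2=13
v=14: not <7, res = 7-1 = 6; c2=27
v=7: not <7, res = 6-1 = 5; c2=34
res-c2 = 5-34 = -29

-29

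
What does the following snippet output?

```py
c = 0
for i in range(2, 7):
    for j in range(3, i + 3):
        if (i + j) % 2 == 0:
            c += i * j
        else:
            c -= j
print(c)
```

i=2,j=3: odd sum, c = 0-3 = -3
i=2,j=4: even sum, c = (-3)+8 = 5
i=3,j=3: even sum, c = 5+9 = 14
i=3,j=4: odd sum, c = 14-4 = 10
i=3,j=5: even sum, c = 10+15 = 25
i=4,j=3: odd sum, c = 25-3 = 22
i=4,j=4: even sum, c = 22+16 = 38
i=4,j=5: odd sum, c = 38-5 = 33
i=4,j=6: even sum, c = 33+24 = 57
i=5,j=3: even sum, c = 57+15 = 72
i=5,j=4: odd sum, c = 72-4 = 68
i=5,j=5: even sum, c = 68+25 = 93
i=5,j=6: odd sum, c = 93-6 = 87
i=5,j=7: even sum, c = 87+35 = 122
i=6,j=3: odd sum, c = 122-3 = 119
i=6,j=4: even sum, c = 119+24 = 143
i=6,j=5: odd sum, c = 143-5 = 138
i=6,j=6: even sum, c = 138+36 = 174
i=6,j=7: odd sum, c = 174-7 = 167
i=6,j=8: even sum, c = 167+48 = 215

215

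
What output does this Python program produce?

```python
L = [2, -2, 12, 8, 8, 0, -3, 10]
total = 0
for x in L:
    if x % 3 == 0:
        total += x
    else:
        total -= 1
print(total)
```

4

x=2: not %3==0, total = 0-1 = -1
x=-2: not %3==0, total = (-1)-1 = -2
x=12: %3==0, total = (-2)+12 = 10
x=8: not %3==0, total = 10-1 = 9
x=8: not %3==0, total = 9-1 = 8
x=0: %3==0, total = 8+0 = 8
x=-3: %3==0, total = 8+(-3) = 5
x=10: not %3==0, total = 5-1 = 4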